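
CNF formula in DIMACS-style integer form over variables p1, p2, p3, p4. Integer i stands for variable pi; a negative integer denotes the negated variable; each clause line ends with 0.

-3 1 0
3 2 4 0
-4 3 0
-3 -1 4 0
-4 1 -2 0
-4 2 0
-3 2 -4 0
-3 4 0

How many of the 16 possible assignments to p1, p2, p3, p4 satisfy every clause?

Satisfying assignments:
  p1=F p2=T p3=F p4=F
  p1=T p2=T p3=F p4=F
  p1=T p2=T p3=T p4=T
That's 3 in total.

3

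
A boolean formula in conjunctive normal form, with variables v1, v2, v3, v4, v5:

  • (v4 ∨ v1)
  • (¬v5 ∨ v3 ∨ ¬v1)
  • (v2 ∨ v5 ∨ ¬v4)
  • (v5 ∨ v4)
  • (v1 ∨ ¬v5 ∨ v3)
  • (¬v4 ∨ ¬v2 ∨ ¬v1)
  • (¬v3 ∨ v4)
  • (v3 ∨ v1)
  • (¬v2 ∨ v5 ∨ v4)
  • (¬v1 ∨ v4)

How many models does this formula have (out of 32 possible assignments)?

The models are:
  v1=F v2=F v3=T v4=T v5=T
  v1=F v2=T v3=T v4=T v5=F
  v1=F v2=T v3=T v4=T v5=T
  v1=T v2=F v3=T v4=T v5=T
Count: 4.

4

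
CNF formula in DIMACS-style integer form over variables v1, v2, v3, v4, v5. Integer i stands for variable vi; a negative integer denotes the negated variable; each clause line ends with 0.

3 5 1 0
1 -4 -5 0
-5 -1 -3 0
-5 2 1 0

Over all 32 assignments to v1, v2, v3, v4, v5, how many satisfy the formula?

18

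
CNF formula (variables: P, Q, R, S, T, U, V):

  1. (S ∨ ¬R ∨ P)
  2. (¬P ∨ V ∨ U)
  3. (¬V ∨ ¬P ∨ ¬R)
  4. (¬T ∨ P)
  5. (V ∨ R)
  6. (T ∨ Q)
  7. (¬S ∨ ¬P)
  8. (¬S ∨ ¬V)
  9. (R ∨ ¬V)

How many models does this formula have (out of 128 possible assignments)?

Satisfying assignments:
  P=F Q=T R=T S=T T=F U=F V=F
  P=F Q=T R=T S=T T=F U=T V=F
  P=T Q=F R=T S=F T=T U=T V=F
  P=T Q=T R=T S=F T=F U=T V=F
  P=T Q=T R=T S=F T=T U=T V=F
That's 5 in total.

5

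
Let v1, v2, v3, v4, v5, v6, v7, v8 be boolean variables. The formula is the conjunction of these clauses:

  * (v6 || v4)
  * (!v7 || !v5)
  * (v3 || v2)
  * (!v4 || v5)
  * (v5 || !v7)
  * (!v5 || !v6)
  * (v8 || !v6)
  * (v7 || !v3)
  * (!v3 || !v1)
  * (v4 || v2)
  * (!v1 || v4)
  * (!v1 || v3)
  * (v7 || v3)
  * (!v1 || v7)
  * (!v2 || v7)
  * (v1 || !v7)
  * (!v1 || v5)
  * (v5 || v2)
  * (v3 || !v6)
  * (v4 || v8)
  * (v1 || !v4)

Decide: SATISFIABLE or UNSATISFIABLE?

v1 = True:
  propagation gives v3=False; an empty clause results — contradiction.
v1 = False:
  propagation gives v7=False, v3=False; an empty clause results — contradiction.
Every branch closes, so no satisfying assignment exists.

UNSATISFIABLE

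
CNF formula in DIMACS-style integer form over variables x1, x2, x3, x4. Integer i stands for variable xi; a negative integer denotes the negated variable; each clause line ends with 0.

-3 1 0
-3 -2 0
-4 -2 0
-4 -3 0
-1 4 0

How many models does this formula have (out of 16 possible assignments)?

4

The models are:
  x1=0 x2=0 x3=0 x4=0
  x1=0 x2=0 x3=0 x4=1
  x1=0 x2=1 x3=0 x4=0
  x1=1 x2=0 x3=0 x4=1
That's 4 in total.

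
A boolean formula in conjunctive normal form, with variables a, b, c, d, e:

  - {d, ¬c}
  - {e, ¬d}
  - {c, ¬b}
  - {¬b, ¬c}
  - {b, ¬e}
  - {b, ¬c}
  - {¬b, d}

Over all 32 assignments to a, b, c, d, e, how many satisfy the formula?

2

The models are:
  a=F b=F c=F d=F e=F
  a=T b=F c=F d=F e=F
Count: 2.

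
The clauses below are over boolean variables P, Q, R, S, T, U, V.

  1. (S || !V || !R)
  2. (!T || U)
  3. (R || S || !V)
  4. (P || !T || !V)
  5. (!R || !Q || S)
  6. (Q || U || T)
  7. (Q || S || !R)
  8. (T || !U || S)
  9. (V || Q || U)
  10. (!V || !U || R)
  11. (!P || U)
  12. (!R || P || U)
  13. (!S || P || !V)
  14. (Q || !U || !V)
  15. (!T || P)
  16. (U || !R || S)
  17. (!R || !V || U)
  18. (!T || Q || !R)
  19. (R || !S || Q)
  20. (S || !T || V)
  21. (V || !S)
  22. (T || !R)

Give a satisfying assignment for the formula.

Set P = False and propagate.
  then T is forced to False.
  then R is forced to False.
Set Q = True and propagate.
Try S = False.
  then V is forced to False.
  then U is forced to False.
Every clause has at least one true literal under this assignment.

P = 0, Q = 1, R = 0, S = 0, T = 0, U = 0, V = 0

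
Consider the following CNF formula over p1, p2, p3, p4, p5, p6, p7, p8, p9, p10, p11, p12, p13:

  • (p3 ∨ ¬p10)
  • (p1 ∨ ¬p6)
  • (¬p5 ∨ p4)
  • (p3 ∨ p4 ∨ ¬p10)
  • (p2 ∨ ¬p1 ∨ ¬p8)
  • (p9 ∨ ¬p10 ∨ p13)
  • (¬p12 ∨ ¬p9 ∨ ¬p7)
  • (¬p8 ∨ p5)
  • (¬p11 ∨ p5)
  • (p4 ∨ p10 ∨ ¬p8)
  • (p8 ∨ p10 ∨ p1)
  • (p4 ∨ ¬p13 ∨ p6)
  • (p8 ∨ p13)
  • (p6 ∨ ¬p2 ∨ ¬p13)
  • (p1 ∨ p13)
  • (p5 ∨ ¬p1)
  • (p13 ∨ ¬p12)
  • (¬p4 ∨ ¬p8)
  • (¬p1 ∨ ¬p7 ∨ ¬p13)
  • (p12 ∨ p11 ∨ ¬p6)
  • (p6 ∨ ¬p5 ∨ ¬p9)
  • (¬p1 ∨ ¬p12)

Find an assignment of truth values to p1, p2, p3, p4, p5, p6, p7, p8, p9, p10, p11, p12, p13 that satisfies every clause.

Pure literal: p3 appears only positively; assign p3 = True.
Pure literal: p7 appears only negated; assign p7 = False.
Branch on p1: take p1 = True.
  then p5 is forced to True.
  then p4 is forced to True.
  then p8 is forced to False.
  then p13 is forced to True.
  then p12 is forced to False.
Branch on p2: take p2 = True.
  then p6 is forced to True.
  then p11 is forced to True.
p9, p10 are now unconstrained; take p9 = False, p10 = True.

p1=T, p2=T, p3=T, p4=T, p5=T, p6=T, p7=F, p8=F, p9=F, p10=T, p11=T, p12=F, p13=T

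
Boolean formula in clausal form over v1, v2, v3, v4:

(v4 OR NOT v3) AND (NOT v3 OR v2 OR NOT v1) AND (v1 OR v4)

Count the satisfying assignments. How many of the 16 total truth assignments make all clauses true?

Split on v1, then v3.
  v1=T, v3=T: remaining (v2,v4) ∈ {(T,T)} — 1.
  v1=T, v3=F: remaining (v2,v4) ∈ {(F,F); (F,T); (T,F); (T,T)} — 4.
  v1=F, v3=T: remaining (v2,v4) ∈ {(F,T); (T,T)} — 2.
  v1=F, v3=F: remaining (v2,v4) ∈ {(F,T); (T,T)} — 2.
Total: 1 + 4 + 2 + 2 = 9.

9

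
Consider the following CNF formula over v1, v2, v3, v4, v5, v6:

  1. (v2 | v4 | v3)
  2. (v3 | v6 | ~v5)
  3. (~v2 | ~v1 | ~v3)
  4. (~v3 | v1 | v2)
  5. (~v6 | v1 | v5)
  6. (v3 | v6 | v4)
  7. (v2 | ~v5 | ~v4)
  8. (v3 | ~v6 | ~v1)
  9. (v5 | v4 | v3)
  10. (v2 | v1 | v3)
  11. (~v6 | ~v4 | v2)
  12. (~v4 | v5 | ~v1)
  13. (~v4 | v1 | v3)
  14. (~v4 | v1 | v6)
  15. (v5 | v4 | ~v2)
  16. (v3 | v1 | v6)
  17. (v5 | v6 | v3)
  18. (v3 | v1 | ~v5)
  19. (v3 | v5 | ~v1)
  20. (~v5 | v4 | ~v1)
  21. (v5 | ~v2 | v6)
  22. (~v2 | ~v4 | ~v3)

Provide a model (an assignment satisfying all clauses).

v1 = True, v2 = False, v3 = True, v4 = False, v5 = False, v6 = False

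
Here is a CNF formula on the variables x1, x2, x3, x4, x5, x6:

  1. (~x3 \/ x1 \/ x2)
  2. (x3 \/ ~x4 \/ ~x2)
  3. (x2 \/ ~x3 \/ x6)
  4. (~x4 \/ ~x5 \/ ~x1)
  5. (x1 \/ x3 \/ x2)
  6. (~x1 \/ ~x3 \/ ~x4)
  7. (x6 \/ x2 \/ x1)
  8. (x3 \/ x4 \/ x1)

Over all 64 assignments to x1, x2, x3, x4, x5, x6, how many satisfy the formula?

24

Split on x1, then x3.
  x1=T, x3=T: x5 free; 3 ways for (x2,x4,x6) × 2^1 = 6.
  x1=T, x3=F: x6 free; 5 ways for (x2,x4,x5) × 2^1 = 10.
  x1=F, x3=T: forces x2=T; x4, x5, x6 free → 2^3 = 8.
  x1=F, x3=F: a clause becomes empty — 0.
Total: 6 + 10 + 8 + 0 = 24.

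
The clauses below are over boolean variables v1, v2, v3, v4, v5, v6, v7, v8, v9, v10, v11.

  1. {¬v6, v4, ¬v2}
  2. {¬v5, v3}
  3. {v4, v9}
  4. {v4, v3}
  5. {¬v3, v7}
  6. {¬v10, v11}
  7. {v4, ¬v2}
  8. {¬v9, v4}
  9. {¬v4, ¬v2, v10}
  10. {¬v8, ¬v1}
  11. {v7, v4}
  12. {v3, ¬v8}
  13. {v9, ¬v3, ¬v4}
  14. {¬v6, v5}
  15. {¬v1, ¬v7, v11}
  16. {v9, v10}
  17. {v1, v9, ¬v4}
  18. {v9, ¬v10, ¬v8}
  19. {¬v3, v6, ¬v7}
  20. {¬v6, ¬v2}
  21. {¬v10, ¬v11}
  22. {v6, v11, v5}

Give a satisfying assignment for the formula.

v1 = True, v2 = False, v3 = False, v4 = True, v5 = False, v6 = False, v7 = False, v8 = False, v9 = True, v10 = False, v11 = True

Pure literal: v2 appears only negated; assign v2 = False.
v8 occurs only negated in the remaining clauses — set v8 = False.
Try v1 = True.
Set v3 = False and propagate.
  then v5 is forced to False.
  then v4 is forced to True.
  then v6 is forced to False.
  then v11 is forced to True.
  then v10 is forced to False.
  then v9 is forced to True.
v7 is now unconstrained; take v7 = False.
Every clause has at least one true literal under this assignment.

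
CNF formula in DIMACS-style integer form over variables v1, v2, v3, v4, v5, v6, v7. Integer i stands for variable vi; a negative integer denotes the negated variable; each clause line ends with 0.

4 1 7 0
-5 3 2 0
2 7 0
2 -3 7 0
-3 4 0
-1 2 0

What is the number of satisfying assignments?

Split on v2, then v3.
  v2=1, v3=1: forces v4=1; v1, v5, v6, v7 free → 2^4 = 16.
  v2=1, v3=0: v5, v6 free; 7 ways for (v1,v4,v7) × 2^2 = 28.
  v2=0, v3=1: remaining (v1,v4,v5,v6,v7) ∈ {(0,1,0,0,1); (0,1,0,1,1); (0,1,1,0,1); (0,1,1,1,1)} — 4.
  v2=0, v3=0: remaining (v1,v4,v5,v6,v7) ∈ {(0,0,0,0,1); (0,0,0,1,1); (0,1,0,0,1); (0,1,0,1,1)} — 4.
Total: 16 + 28 + 4 + 4 = 52.

52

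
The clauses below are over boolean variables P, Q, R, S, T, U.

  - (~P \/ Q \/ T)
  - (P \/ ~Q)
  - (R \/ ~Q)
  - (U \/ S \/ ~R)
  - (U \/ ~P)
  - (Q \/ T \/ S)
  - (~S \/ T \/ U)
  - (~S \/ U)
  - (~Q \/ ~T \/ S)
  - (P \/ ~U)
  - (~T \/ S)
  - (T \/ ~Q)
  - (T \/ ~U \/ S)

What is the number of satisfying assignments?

The models are:
  P=T Q=F R=F S=T T=T U=T
  P=T Q=F R=T S=T T=T U=T
  P=T Q=T R=T S=T T=T U=T
That's 3 in total.

3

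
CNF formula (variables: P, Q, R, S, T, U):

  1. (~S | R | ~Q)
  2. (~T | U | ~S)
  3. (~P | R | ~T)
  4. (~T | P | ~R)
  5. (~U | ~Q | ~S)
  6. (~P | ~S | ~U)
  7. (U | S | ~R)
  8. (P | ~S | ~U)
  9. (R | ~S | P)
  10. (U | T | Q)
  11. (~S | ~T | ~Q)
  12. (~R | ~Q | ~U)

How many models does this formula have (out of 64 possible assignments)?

Case analysis on S and U:
  S=1, U=1: a clause becomes empty — 0.
  S=1, U=0: remaining (P,Q,R,T) ∈ {(0,1,1,0); (1,1,1,0)} — 2.
  S=0, U=1: 9 of the 16 assignments to (P,Q,R,T) work.
  S=0, U=0: remaining (P,Q,R,T) ∈ {(0,0,0,1); (0,1,0,0); (0,1,0,1); (1,1,0,0)} — 4.
Total: 0 + 2 + 9 + 4 = 15.

15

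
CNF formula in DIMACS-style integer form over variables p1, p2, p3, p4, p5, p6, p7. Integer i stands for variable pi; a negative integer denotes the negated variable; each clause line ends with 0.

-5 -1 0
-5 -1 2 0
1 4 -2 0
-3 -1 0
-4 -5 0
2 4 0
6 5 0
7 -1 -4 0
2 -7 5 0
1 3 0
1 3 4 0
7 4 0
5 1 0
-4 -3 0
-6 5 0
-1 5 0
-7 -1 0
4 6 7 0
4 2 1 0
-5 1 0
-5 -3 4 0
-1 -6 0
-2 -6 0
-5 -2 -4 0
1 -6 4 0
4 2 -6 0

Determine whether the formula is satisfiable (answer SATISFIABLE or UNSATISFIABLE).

UNSATISFIABLE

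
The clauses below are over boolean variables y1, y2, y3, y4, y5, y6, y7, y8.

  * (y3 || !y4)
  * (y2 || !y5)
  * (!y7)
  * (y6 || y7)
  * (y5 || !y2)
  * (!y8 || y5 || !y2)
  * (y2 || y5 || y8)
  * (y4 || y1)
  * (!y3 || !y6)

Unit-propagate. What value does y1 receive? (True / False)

True

(!y7) stands alone — y7 = False.
In (y6 || y7), y7 is now false; y6 must hold, so y6 = True.
(!y3 || !y6): since y6 = True, the clause reduces to (!y3). y3 = False.
In (!y4 || y3), y3 is now false; !y4 must hold, so y4 = False.
In (y4 || y1), y4 is now false; y1 must hold, so y1 = True.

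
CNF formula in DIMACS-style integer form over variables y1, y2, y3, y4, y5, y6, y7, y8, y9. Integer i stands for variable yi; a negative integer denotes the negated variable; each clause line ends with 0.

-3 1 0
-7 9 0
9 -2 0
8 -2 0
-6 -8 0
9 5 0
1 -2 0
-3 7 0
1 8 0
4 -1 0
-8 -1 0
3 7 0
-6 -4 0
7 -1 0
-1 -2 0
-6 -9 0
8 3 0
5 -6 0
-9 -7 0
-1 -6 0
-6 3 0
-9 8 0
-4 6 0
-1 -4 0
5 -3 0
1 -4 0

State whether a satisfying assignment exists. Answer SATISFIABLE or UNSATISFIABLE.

UNSATISFIABLE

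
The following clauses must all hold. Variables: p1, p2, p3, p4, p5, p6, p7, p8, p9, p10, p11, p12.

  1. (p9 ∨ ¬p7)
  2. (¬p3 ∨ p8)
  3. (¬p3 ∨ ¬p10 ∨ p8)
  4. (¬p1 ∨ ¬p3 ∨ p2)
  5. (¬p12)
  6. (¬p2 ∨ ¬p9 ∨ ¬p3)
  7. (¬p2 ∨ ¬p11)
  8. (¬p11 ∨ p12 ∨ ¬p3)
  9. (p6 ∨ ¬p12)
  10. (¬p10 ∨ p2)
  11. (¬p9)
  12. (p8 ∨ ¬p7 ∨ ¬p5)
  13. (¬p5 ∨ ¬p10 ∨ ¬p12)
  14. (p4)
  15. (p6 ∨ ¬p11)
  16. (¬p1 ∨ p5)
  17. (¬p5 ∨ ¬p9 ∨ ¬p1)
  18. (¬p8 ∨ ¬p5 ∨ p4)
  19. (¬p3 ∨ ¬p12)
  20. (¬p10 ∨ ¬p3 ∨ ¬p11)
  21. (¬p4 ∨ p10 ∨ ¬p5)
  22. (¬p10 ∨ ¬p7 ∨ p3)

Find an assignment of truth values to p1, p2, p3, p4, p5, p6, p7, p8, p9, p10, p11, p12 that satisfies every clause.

(¬p12) is a unit clause, so p12 = False.
(¬p9) is a unit clause, so p9 = False.
(¬p7) is a unit clause, so p7 = False.
Unit propagation: (p4) forces p4 = True.
Pure literal: p1 appears only negated; assign p1 = False.
p3 occurs only negated in the remaining clauses — set p3 = False.
Try p2 = False.
  then p10 is forced to False.
  then p5 is forced to False.
For the remaining variables, p6 = False, p8 = True, p11 = False works.
Every clause has at least one true literal under this assignment.

p1=False  p2=False  p3=False  p4=True  p5=False  p6=False  p7=False  p8=True  p9=False  p10=False  p11=False  p12=False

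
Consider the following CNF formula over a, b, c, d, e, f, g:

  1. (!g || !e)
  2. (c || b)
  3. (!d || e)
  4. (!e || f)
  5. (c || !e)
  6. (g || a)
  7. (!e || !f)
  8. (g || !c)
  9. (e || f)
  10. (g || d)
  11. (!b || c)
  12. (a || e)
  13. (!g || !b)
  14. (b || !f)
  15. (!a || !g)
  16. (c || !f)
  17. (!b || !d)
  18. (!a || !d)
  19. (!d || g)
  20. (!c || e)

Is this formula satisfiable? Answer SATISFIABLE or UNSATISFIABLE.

e = True:
  propagation gives g=False, f=True; an empty clause results — contradiction.
e = False:
  propagation gives d=False, f=True, g=True, a=True; an empty clause results — contradiction.
Every branch closes, so no satisfying assignment exists.

UNSATISFIABLE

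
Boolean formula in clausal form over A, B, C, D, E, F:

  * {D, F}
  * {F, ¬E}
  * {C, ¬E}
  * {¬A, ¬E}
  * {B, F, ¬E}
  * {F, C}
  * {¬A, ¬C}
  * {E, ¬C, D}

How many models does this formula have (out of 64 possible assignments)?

Split on E, then C.
  E=1, C=1: remaining (A,B,D,F) ∈ {(0,0,0,1); (0,0,1,1); (0,1,0,1); (0,1,1,1)} — 4.
  E=1, C=0: a clause becomes empty — 0.
  E=0, C=1: remaining (A,B,D,F) ∈ {(0,0,1,0); (0,0,1,1); (0,1,1,0); (0,1,1,1)} — 4.
  E=0, C=0: forces F=1; A, B, D free → 2^3 = 8.
Total: 4 + 0 + 4 + 8 = 16.

16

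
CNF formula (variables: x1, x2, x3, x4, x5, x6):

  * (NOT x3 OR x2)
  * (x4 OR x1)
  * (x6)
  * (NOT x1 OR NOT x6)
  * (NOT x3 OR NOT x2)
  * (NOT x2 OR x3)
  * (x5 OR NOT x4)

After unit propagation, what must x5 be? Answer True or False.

True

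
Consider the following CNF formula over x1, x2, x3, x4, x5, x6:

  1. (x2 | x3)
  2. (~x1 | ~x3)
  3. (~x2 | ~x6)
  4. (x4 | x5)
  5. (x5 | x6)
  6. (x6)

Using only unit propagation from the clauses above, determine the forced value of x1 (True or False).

False

(x6) is a unit clause: x6 = True.
(~x6 | ~x2) with x6 = True leaves only ~x2, so x2 = False.
(x3 | x2): since x2 = False, the clause reduces to (x3). x3 = True.
In (~x3 | ~x1), ~x3 is now false; ~x1 must hold, so x1 = False.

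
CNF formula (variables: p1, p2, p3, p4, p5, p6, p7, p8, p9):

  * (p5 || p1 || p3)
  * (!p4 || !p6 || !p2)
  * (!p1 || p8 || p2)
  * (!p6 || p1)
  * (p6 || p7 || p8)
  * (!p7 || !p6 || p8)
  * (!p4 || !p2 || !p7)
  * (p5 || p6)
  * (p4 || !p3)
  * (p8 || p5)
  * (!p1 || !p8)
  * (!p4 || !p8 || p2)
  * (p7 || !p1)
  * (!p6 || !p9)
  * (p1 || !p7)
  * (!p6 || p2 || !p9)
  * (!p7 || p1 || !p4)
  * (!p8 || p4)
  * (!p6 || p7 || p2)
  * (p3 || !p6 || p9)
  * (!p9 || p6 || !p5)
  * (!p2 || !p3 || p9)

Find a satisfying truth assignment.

p1=0, p2=1, p3=0, p4=1, p5=1, p6=0, p7=0, p8=1, p9=0

Check each clause:
  1. (p5 || p1 || p3) — p5 is true.
  2. (!p4 || !p6 || !p2) — !p6 is true.
  3. (p8 || p2 || !p1) — p8 is true.
  4. (!p6 || p1) — !p6 is true.
  5. (p6 || p8 || p7) — p8 is true.
  6. (!p6 || p8 || !p7) — p8 is true.
  7. (!p2 || !p7 || !p4) — !p7 is true.
  8. (p6 || p5) — p5 is true.
  9. (p4 || !p3) — p4 is true.
  10. (p8 || p5) — p8 is true.
  11. (!p1 || !p8) — !p1 is true.
  12. (!p8 || !p4 || p2) — p2 is true.
  13. (p7 || !p1) — !p1 is true.
  14. (!p9 || !p6) — !p6 is true.
  15. (p1 || !p7) — !p7 is true.
  16. (p2 || !p6 || !p9) — !p6 is true.
  17. (!p7 || p1 || !p4) — !p7 is true.
  18. (p4 || !p8) — p4 is true.
  19. (p7 || !p6 || p2) — p2 is true.
  20. (p3 || !p6 || p9) — !p6 is true.
  21. (p6 || !p5 || !p9) — !p9 is true.
  22. (p9 || !p3 || !p2) — !p3 is true.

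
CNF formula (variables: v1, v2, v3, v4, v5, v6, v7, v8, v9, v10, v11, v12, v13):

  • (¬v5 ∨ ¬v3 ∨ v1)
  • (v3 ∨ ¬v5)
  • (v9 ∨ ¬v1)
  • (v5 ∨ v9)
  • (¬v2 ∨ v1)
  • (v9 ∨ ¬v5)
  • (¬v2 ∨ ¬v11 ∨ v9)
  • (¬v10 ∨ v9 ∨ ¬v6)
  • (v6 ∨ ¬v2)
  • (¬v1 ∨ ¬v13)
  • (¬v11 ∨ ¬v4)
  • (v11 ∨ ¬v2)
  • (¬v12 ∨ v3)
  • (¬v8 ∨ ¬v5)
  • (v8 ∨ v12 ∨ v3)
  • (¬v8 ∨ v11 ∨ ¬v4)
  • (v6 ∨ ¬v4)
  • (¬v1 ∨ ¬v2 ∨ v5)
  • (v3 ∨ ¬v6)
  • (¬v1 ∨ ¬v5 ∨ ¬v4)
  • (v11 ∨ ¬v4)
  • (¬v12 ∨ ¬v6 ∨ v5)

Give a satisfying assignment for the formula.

v2 occurs only negated in the remaining clauses — set v2 = False.
v4 occurs only negated in the remaining clauses — set v4 = False.
Set v1 = False and propagate.
For the remaining variables, v3 = True, v5 = False, v6 = False, v7 = False, v8 = False, v9 = True, v10 = True, v11 = False, v12 = True, v13 = False works.

v1 = False, v2 = False, v3 = True, v4 = False, v5 = False, v6 = False, v7 = False, v8 = False, v9 = True, v10 = True, v11 = False, v12 = True, v13 = False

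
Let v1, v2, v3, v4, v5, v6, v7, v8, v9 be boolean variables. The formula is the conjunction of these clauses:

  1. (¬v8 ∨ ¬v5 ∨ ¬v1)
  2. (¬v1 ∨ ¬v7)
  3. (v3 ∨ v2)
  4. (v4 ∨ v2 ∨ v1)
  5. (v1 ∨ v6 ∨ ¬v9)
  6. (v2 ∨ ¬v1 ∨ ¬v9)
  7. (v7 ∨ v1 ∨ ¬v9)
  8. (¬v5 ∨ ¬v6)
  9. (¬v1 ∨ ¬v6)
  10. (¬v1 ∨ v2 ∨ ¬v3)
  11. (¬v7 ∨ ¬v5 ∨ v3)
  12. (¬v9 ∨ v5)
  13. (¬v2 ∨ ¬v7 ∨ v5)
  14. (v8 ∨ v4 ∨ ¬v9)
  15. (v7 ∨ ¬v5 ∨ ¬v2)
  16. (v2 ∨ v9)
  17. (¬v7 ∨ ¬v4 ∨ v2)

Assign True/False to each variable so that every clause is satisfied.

Branch on v1: take v1 = True.
  then v7 is forced to False.
  then v6 is forced to False.
For the remaining variables, v2 = True, v3 = True, v4 = True, v5 = False, v8 = True, v9 = False works.
Every clause has at least one true literal under this assignment.

v1 = 1, v2 = 1, v3 = 1, v4 = 1, v5 = 0, v6 = 0, v7 = 0, v8 = 1, v9 = 0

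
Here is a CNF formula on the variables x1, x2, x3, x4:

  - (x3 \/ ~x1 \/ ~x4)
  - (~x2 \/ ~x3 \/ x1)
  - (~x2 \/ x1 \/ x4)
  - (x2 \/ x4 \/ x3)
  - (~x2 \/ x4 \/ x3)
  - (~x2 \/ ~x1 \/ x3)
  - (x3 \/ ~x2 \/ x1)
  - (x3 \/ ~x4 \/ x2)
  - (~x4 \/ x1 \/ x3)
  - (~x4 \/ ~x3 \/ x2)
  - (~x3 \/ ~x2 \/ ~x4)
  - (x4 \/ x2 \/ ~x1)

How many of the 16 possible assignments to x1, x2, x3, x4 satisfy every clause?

The models are:
  x1=0 x2=0 x3=1 x4=0
  x1=1 x2=1 x3=1 x4=0
Count: 2.

2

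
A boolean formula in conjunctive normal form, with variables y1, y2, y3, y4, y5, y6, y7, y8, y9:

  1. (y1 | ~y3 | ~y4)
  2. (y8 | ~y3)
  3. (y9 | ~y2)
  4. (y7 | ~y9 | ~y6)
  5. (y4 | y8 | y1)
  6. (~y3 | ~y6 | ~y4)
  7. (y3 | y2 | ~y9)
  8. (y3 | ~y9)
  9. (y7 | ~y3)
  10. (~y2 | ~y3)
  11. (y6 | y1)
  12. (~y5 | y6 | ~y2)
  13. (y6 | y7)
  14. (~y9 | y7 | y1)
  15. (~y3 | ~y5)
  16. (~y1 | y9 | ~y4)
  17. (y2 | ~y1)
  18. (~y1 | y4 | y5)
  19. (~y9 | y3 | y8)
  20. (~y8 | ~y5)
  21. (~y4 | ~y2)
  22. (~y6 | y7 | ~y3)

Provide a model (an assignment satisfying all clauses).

y1=F  y2=F  y3=F  y4=T  y5=F  y6=T  y7=F  y8=T  y9=F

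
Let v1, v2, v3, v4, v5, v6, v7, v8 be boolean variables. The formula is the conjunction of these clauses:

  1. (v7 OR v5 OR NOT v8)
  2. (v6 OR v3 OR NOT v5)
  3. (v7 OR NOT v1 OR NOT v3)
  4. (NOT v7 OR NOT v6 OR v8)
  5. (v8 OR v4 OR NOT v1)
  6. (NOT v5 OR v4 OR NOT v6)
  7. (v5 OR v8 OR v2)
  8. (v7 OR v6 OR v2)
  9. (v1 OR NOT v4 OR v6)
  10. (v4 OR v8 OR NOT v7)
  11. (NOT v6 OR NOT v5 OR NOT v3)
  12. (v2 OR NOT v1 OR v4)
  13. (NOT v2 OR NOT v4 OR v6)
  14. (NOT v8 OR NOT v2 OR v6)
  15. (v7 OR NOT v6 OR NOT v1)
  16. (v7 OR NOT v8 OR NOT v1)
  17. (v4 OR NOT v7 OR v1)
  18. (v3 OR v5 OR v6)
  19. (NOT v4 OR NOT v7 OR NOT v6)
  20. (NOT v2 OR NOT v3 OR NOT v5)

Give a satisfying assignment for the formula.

v1=F, v2=F, v3=F, v4=T, v5=T, v6=T, v7=F, v8=F

Branch on v1: take v1 = False.
The remaining clauses are satisfied by v2 = False, v3 = False, v4 = True, v5 = True, v6 = True, v7 = False, v8 = False.
Every clause has at least one true literal under this assignment.
Check each clause:
  1. (v5 OR v7 OR NOT v8) — NOT v8 is true.
  2. (v6 OR v3 OR NOT v5) — v6 is true.
  3. (NOT v3 OR NOT v1 OR v7) — NOT v3 is true.
  4. (NOT v6 OR v8 OR NOT v7) — NOT v7 is true.
  5. (v8 OR v4 OR NOT v1) — v4 is true.
  6. (v4 OR NOT v5 OR NOT v6) — v4 is true.
  7. (v2 OR v5 OR v8) — v5 is true.
  8. (v7 OR v6 OR v2) — v6 is true.
  9. (NOT v4 OR v6 OR v1) — v6 is true.
  10. (v8 OR NOT v7 OR v4) — NOT v7 is true.
  11. (NOT v3 OR NOT v5 OR NOT v6) — NOT v3 is true.
  12. (v4 OR v2 OR NOT v1) — v4 is true.
  13. (NOT v2 OR NOT v4 OR v6) — v6 is true.
  14. (NOT v2 OR NOT v8 OR v6) — NOT v8 is true.
  15. (NOT v6 OR NOT v1 OR v7) — NOT v1 is true.
  16. (v7 OR NOT v8 OR NOT v1) — NOT v8 is true.
  17. (NOT v7 OR v4 OR v1) — NOT v7 is true.
  18. (v6 OR v5 OR v3) — v5 is true.
  19. (NOT v4 OR NOT v7 OR NOT v6) — NOT v7 is true.
  20. (NOT v2 OR NOT v3 OR NOT v5) — NOT v3 is true.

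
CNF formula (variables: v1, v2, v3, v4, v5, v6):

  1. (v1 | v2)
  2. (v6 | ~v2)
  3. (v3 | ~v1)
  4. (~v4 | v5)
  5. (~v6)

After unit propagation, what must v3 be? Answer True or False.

(~v6) stands alone — v6 = False.
From (~v2 | v6) and v6 = False: v2 = False.
(v2 | v1): since v2 = False, the clause reduces to (v1). v1 = True.
(~v1 | v3) with v1 = True leaves only v3, so v3 = True.

True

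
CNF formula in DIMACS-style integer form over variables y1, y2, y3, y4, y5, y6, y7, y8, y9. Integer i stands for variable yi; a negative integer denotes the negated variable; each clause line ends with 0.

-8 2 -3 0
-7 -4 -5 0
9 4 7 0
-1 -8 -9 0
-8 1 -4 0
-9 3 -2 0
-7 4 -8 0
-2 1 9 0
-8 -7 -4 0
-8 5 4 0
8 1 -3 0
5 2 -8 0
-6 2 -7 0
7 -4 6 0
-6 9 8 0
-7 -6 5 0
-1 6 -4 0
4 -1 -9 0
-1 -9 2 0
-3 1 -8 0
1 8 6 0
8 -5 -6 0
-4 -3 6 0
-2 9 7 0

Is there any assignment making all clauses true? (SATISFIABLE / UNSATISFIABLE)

SATISFIABLE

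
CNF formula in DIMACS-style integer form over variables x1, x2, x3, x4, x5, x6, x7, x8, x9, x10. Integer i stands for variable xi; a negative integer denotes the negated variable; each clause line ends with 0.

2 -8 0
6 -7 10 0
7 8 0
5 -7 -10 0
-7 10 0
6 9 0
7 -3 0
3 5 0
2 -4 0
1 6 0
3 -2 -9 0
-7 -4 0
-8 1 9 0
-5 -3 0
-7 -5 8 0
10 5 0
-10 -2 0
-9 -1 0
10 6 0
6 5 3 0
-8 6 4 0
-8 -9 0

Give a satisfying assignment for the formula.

x1=T, x2=T, x3=F, x4=F, x5=T, x6=T, x7=F, x8=T, x9=F, x10=F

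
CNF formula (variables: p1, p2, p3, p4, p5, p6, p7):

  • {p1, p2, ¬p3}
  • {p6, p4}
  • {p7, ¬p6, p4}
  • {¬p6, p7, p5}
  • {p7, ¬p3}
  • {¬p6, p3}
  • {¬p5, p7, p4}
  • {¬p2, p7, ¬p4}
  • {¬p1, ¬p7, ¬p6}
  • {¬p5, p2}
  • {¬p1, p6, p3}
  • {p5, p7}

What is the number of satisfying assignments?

12

Case analysis on p7 and p6:
  p7=1, p6=1: remaining (p1,p2,p3,p4,p5) ∈ {(0,1,1,0,0); (0,1,1,0,1); (0,1,1,1,0); (0,1,1,1,1)} — 4.
  p7=1, p6=0: 8 of the 32 assignments to (p1,p2,p3,p4,p5) work.
  p7=0, p6=1: a clause becomes empty — 0.
  p7=0, p6=0: a clause becomes empty — 0.
Total: 4 + 8 + 0 + 0 = 12.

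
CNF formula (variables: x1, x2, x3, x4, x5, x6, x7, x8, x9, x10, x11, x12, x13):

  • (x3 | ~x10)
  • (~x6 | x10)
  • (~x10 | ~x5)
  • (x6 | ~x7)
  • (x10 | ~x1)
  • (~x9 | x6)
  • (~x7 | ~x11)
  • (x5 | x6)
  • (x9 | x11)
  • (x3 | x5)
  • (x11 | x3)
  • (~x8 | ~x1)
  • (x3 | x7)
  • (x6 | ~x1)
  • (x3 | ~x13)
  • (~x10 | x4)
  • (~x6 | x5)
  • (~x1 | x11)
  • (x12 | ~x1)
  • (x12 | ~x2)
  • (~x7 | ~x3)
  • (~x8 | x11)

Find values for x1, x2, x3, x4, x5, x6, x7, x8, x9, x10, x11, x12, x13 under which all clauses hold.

Pure literal: x1 appears only negated; assign x1 = False.
x2 occurs only negated in the remaining clauses — set x2 = False.
Branch on x3: take x3 = True.
  then x7 is forced to False.
The remaining clauses are satisfied by x4 = True, x5 = True, x6 = False, x8 = True, x9 = False, x10 = False, x11 = True, x12 = True, x13 = False.
Every clause has at least one true literal under this assignment.

x1 = 0, x2 = 0, x3 = 1, x4 = 1, x5 = 1, x6 = 0, x7 = 0, x8 = 1, x9 = 0, x10 = 0, x11 = 1, x12 = 1, x13 = 0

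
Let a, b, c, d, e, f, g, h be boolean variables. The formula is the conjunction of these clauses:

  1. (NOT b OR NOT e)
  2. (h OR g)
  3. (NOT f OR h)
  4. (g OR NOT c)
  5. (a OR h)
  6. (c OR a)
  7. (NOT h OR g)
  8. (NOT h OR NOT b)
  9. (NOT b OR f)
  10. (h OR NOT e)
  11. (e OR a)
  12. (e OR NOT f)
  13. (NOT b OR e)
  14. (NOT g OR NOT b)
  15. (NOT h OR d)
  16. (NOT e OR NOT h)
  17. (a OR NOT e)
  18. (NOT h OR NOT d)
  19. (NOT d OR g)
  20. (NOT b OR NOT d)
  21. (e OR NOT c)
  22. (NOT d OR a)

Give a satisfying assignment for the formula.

a=T, b=F, c=F, d=T, e=F, f=F, g=T, h=F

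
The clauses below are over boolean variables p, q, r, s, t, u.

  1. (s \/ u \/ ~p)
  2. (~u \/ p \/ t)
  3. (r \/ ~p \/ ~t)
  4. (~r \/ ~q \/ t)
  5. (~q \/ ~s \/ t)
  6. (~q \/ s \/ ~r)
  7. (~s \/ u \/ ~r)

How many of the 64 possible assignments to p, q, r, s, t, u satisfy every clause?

25

Split on r, then s.
  r=1, s=1: 5 of the 16 assignments to (p,q,t,u) work.
  r=1, s=0: 5 of the 16 assignments to (p,q,t,u) work.
  r=0, s=1: 7 of the 16 assignments to (p,q,t,u) work.
  r=0, s=0: q free; 4 ways for (p,t,u) × 2^1 = 8.
Total: 5 + 5 + 7 + 8 = 25.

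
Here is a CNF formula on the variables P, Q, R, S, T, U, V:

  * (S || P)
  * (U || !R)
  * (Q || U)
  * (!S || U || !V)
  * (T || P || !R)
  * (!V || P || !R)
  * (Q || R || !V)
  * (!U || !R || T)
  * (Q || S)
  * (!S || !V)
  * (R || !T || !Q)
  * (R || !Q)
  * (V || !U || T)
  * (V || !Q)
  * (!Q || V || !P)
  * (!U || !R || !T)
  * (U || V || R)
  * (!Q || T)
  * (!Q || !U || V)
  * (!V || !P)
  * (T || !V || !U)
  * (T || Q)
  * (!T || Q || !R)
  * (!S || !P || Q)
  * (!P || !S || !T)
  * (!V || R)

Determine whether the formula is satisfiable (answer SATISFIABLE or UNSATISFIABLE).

SATISFIABLE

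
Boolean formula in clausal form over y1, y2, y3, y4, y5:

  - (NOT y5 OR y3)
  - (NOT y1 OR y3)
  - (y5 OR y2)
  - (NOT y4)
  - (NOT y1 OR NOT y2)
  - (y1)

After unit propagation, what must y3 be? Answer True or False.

(NOT y4) is a unit clause: y4 = False.
(y1) is a unit clause: y1 = True.
(NOT y1 OR y3) with y1 = True leaves only y3, so y3 = True.

True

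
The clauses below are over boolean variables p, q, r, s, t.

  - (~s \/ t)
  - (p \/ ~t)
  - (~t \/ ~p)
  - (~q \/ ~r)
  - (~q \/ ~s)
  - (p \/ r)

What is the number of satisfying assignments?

4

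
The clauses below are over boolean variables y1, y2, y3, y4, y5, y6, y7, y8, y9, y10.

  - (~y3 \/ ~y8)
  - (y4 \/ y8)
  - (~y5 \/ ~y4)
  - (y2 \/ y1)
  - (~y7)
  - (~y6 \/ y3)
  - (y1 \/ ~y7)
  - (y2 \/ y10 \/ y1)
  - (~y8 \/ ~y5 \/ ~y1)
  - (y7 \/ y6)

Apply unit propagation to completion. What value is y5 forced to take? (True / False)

False

(~y7) stands alone — y7 = False.
From (y7 \/ y6) and y7 = False: y6 = True.
From (y3 \/ ~y6) and y6 = True: y3 = True.
In (~y8 \/ ~y3), ~y3 is now false; ~y8 must hold, so y8 = False.
(y8 \/ y4): since y8 = False, the clause reduces to (y4). y4 = True.
(~y4 \/ ~y5): since y4 = True, the clause reduces to (~y5). y5 = False.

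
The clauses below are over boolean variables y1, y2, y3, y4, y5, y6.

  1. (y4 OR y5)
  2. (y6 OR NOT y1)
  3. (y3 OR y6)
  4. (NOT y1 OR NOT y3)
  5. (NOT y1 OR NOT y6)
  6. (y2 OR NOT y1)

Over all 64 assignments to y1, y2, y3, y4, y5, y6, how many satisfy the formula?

18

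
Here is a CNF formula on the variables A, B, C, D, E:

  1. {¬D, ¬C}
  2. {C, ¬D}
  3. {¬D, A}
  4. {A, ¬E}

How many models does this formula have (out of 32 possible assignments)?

12

Case analysis on D and A:
  D=1, A=1: a clause becomes empty — 0.
  D=1, A=0: a clause becomes empty — 0.
  D=0, A=1: B, C, E free → 2^3 = 8.
  D=0, A=0: remaining (B,C,E) ∈ {(0,0,0); (0,1,0); (1,0,0); (1,1,0)} — 4.
Total: 0 + 0 + 8 + 4 = 12.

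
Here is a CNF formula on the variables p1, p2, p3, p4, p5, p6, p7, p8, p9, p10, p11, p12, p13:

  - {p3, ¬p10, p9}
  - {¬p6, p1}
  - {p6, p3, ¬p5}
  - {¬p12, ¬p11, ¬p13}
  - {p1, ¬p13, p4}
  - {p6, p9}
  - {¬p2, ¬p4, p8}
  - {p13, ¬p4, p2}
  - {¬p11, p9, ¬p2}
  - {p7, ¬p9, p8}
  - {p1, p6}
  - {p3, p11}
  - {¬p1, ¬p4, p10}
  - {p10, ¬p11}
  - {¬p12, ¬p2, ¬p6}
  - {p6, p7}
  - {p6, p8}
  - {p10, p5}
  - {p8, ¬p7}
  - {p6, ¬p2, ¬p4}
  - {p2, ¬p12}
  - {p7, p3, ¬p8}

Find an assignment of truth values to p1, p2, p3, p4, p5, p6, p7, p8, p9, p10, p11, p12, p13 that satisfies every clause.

p1=True, p2=False, p3=True, p4=False, p5=False, p6=True, p7=False, p8=True, p9=True, p10=True, p11=False, p12=False, p13=True

Check each clause:
  1. {p9, p3, ¬p10} — p9 is true.
  2. {p1, ¬p6} — p1 is true.
  3. {p3, ¬p5, p6} — p3 is true.
  4. {¬p11, ¬p13, ¬p12} — ¬p12 is true.
  5. {p1, p4, ¬p13} — p1 is true.
  6. {p9, p6} — p9 is true.
  7. {¬p4, p8, ¬p2} — p8 is true.
  8. {p13, ¬p4, p2} — ¬p4 is true.
  9. {¬p2, ¬p11, p9} — p9 is true.
  10. {p8, p7, ¬p9} — p8 is true.
  11. {p1, p6} — p1 is true.
  12. {p3, p11} — p3 is true.
  13. {p10, ¬p4, ¬p1} — p10 is true.
  14. {p10, ¬p11} — p10 is true.
  15. {¬p2, ¬p12, ¬p6} — ¬p12 is true.
  16. {p7, p6} — p6 is true.
  17. {p6, p8} — p8 is true.
  18. {p5, p10} — p10 is true.
  19. {p8, ¬p7} — p8 is true.
  20. {¬p2, p6, ¬p4} — ¬p4 is true.
  21. {p2, ¬p12} — ¬p12 is true.
  22. {p3, ¬p8, p7} — p3 is true.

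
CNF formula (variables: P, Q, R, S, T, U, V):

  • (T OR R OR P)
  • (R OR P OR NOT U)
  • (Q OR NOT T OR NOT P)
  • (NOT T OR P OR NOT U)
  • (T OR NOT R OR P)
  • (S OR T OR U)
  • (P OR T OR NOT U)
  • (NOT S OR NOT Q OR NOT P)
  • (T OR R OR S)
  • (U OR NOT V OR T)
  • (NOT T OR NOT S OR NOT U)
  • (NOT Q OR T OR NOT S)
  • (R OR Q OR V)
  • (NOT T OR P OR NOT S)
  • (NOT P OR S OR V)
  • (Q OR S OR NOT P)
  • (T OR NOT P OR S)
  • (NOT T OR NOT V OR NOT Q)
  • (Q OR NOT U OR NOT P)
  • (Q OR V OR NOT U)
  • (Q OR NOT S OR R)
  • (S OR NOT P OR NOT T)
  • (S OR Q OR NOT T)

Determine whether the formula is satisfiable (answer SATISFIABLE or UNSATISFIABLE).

Try P = False.
Branch on Q: take Q = True.
Try R = False.
  then T is forced to True.
  then U is forced to False.
  then S is forced to False.
  then V is forced to False.
Every clause has at least one true literal under this assignment.
So P=F, Q=T, R=F, S=F, T=T, U=F, V=F is a satisfying assignment.

SATISFIABLE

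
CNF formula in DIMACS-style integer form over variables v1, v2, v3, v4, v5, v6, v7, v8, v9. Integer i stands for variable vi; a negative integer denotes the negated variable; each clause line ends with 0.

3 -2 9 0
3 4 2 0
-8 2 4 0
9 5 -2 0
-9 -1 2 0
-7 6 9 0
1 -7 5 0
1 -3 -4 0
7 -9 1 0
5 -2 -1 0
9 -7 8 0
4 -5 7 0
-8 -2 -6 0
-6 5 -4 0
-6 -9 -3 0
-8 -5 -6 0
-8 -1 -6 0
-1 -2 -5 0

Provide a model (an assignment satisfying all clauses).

Set v1 = False and propagate.
The remaining clauses are satisfied by v2 = False, v3 = True, v4 = False, v5 = True, v6 = False, v7 = True, v8 = False, v9 = True.
Every clause has at least one true literal under this assignment.

v1=False, v2=False, v3=True, v4=False, v5=True, v6=False, v7=True, v8=False, v9=True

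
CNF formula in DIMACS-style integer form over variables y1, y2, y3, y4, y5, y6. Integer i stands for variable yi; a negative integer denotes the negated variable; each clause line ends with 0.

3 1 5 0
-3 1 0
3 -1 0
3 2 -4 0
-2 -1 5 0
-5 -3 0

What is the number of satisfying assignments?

10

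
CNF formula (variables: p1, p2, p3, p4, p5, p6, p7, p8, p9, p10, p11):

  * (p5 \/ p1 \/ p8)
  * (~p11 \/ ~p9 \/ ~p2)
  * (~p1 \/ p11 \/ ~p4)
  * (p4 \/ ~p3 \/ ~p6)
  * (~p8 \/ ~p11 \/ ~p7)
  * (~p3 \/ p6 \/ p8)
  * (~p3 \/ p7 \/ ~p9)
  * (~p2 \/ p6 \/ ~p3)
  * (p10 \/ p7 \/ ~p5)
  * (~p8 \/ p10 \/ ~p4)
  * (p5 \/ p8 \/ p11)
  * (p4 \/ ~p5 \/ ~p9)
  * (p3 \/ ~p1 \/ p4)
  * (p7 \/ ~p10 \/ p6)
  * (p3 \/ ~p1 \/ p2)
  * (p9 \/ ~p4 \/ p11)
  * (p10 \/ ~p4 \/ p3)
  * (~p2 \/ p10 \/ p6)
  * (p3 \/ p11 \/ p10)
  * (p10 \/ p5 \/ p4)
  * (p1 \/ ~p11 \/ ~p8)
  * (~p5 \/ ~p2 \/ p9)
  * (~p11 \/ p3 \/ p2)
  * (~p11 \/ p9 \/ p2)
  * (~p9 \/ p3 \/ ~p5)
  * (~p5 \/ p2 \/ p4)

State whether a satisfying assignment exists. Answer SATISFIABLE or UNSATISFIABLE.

Branch on p1: take p1 = False.
Set p2 = False and propagate.
Try p3 = False.
  then p11 is forced to False.
  then p10 is forced to True.
For the remaining variables, p4 = False, p5 = False, p6 = True, p7 = False, p8 = True, p9 = True works.
So p1 = F, p2 = F, p3 = F, p4 = F, p5 = F, p6 = T, p7 = F, p8 = T, p9 = T, p10 = T, p11 = F is a satisfying assignment.

SATISFIABLE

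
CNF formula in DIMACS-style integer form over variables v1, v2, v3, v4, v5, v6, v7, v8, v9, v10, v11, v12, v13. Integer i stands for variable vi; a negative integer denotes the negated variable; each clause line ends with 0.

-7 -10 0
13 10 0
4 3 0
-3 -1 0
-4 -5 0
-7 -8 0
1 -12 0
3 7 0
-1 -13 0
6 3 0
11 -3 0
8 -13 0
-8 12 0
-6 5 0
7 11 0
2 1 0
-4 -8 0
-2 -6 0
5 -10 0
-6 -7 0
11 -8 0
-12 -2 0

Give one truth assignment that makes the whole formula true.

v1 = 0, v2 = 1, v3 = 1, v4 = 0, v5 = 1, v6 = 0, v7 = 0, v8 = 0, v9 = 1, v10 = 1, v11 = 1, v12 = 0, v13 = 0

Check each clause:
  1. {¬v7, ¬v10} — ¬v7 is true.
  2. {v10, v13} — v10 is true.
  3. {v3, v4} — v3 is true.
  4. {¬v1, ¬v3} — ¬v1 is true.
  5. {¬v4, ¬v5} — ¬v4 is true.
  6. {¬v7, ¬v8} — ¬v8 is true.
  7. {¬v12, v1} — ¬v12 is true.
  8. {v7, v3} — v3 is true.
  9. {¬v1, ¬v13} — ¬v13 is true.
  10. {v3, v6} — v3 is true.
  11. {¬v3, v11} — v11 is true.
  12. {¬v13, v8} — ¬v13 is true.
  13. {¬v8, v12} — ¬v8 is true.
  14. {¬v6, v5} — ¬v6 is true.
  15. {v11, v7} — v11 is true.
  16. {v2, v1} — v2 is true.
  17. {¬v4, ¬v8} — ¬v8 is true.
  18. {¬v2, ¬v6} — ¬v6 is true.
  19. {v5, ¬v10} — v5 is true.
  20. {¬v7, ¬v6} — ¬v7 is true.
  21. {¬v8, v11} — ¬v8 is true.
  22. {¬v12, ¬v2} — ¬v12 is true.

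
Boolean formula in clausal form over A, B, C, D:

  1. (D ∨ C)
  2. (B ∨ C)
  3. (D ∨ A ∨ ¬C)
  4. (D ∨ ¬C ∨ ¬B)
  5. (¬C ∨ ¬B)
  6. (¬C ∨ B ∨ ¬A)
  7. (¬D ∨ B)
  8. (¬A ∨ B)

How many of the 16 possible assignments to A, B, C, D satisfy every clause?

2

Satisfying assignments:
  A=F B=T C=F D=T
  A=T B=T C=F D=T
That's 2 in total.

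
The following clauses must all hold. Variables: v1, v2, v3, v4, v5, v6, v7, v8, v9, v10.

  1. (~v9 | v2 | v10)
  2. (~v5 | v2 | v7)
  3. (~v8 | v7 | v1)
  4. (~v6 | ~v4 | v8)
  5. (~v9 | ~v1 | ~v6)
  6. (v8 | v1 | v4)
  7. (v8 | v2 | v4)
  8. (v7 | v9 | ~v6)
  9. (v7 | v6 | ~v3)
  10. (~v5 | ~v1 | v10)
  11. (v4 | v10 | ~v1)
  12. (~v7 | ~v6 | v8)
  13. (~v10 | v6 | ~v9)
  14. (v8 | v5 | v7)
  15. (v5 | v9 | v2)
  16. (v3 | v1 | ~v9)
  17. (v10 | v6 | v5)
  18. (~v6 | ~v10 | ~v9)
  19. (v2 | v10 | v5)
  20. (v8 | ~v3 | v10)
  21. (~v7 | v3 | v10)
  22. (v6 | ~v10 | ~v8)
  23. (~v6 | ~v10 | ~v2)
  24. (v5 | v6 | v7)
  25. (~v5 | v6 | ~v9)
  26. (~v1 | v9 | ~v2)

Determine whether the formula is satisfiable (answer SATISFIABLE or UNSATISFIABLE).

Set v1 = False and propagate.
Try v2 = True.
For the remaining variables, v3 = False, v4 = True, v5 = True, v6 = False, v7 = True, v8 = False, v9 = False, v10 = True works.
Every clause has at least one true literal under this assignment.
So v1 = F, v2 = T, v3 = F, v4 = T, v5 = T, v6 = F, v7 = T, v8 = F, v9 = F, v10 = T is a satisfying assignment.

SATISFIABLE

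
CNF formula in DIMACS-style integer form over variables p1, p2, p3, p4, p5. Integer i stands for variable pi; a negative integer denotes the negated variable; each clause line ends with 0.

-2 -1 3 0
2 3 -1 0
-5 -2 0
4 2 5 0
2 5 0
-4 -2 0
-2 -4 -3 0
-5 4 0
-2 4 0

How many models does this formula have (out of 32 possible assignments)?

The models are:
  p1=F p2=F p3=F p4=T p5=T
  p1=F p2=F p3=T p4=T p5=T
  p1=T p2=F p3=T p4=T p5=T
That's 3 in total.

3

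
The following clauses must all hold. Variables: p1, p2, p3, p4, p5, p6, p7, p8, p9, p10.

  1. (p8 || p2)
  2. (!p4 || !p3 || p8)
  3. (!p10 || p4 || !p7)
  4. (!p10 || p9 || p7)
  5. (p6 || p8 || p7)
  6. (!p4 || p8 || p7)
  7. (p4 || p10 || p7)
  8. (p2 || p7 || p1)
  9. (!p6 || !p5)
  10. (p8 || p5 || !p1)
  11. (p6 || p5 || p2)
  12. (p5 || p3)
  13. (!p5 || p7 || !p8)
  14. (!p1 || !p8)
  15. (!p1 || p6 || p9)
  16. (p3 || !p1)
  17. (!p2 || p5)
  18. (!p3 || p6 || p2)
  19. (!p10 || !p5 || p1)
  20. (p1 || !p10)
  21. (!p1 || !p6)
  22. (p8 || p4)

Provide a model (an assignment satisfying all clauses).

p1 = F, p2 = T, p3 = F, p4 = T, p5 = T, p6 = F, p7 = T, p8 = F, p9 = F, p10 = F

Set p1 = False and propagate.
  then p10 is forced to False.
Branch on p2: take p2 = True.
  then p5 is forced to True.
  then p6 is forced to False.
For the remaining variables, p3 = False, p4 = True, p7 = True, p8 = False, p9 = False works.
Every clause has at least one true literal under this assignment.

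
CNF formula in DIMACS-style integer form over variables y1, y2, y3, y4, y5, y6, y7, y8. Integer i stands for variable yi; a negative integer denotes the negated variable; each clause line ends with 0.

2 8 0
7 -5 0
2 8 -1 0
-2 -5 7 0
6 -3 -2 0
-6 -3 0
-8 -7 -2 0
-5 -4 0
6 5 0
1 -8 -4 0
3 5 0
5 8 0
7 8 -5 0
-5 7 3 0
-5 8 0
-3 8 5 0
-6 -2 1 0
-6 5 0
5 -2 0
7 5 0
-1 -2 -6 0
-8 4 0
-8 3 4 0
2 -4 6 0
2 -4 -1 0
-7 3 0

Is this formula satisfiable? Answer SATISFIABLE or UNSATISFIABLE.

y5 = True:
  propagation gives y7=True, y4=False, y8=True; an empty clause results — contradiction.
y5 = False:
  propagation gives y6=True; an empty clause results — contradiction.
Every branch closes, so no satisfying assignment exists.

UNSATISFIABLE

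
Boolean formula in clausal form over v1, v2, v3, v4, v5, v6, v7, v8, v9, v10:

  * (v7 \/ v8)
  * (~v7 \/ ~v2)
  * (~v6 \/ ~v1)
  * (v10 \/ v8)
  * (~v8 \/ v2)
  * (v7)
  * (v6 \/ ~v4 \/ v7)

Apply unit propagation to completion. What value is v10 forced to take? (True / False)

(v7) is a unit clause: v7 = True.
From (~v7 \/ ~v2) and v7 = True: v2 = False.
(~v8 \/ v2): since v2 = False, the clause reduces to (~v8). v8 = False.
(v10 \/ v8) with v8 = False leaves only v10, so v10 = True.

True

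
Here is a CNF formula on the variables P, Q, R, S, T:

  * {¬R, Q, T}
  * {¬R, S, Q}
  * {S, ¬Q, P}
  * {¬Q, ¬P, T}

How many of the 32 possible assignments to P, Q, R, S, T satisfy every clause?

18

Split on Q, then P.
  Q=T, P=T: remaining (R,S,T) ∈ {(F,F,T); (F,T,T); (T,F,T); (T,T,T)} — 4.
  Q=T, P=F: remaining (R,S,T) ∈ {(F,T,F); (F,T,T); (T,T,F); (T,T,T)} — 4.
  Q=F, P=T: 5 of the 8 assignments to (R,S,T) work.
  Q=F, P=F: 5 of the 8 assignments to (R,S,T) work.
Total: 4 + 4 + 5 + 5 = 18.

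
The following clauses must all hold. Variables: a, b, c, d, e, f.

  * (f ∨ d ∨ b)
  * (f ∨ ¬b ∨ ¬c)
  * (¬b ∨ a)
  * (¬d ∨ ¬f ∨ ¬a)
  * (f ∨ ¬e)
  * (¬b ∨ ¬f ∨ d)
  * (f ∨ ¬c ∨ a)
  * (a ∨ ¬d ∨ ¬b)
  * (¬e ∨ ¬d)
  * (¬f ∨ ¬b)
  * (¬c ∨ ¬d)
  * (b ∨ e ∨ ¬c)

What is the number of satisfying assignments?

11

Case analysis on b and f:
  b=T, f=T: a clause becomes empty — 0.
  b=T, f=F: remaining (a,c,d,e) ∈ {(T,F,F,F); (T,F,T,F)} — 2.
  b=F, f=T: 7 of the 16 assignments to (a,c,d,e) work.
  b=F, f=F: remaining (a,c,d,e) ∈ {(F,F,T,F); (T,F,T,F)} — 2.
Total: 0 + 2 + 7 + 2 = 11.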